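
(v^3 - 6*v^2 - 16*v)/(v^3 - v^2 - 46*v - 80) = v/(v + 5)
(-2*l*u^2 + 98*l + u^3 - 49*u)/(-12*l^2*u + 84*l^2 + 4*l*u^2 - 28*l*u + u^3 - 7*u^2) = (u + 7)/(6*l + u)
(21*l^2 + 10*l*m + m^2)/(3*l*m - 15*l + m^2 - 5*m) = (7*l + m)/(m - 5)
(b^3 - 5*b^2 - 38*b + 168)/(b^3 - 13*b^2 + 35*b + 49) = (b^2 + 2*b - 24)/(b^2 - 6*b - 7)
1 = 1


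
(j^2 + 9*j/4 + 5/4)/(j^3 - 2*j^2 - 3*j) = (j + 5/4)/(j*(j - 3))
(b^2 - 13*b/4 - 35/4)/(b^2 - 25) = (b + 7/4)/(b + 5)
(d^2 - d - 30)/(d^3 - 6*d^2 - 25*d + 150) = 1/(d - 5)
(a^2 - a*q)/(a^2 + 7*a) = (a - q)/(a + 7)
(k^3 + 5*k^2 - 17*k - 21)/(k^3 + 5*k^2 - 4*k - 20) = (k^3 + 5*k^2 - 17*k - 21)/(k^3 + 5*k^2 - 4*k - 20)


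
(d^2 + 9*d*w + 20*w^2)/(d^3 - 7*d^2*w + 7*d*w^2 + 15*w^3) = (d^2 + 9*d*w + 20*w^2)/(d^3 - 7*d^2*w + 7*d*w^2 + 15*w^3)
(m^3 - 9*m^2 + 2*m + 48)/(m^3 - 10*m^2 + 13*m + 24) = (m + 2)/(m + 1)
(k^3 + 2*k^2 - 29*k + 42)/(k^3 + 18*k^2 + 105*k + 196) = (k^2 - 5*k + 6)/(k^2 + 11*k + 28)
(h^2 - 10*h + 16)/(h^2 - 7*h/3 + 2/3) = 3*(h - 8)/(3*h - 1)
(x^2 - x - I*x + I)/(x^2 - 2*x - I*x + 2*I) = (x - 1)/(x - 2)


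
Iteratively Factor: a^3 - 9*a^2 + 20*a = (a - 5)*(a^2 - 4*a) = a*(a - 5)*(a - 4)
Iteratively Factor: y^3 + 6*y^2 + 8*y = (y)*(y^2 + 6*y + 8) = y*(y + 4)*(y + 2)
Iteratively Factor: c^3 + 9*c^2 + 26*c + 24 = (c + 4)*(c^2 + 5*c + 6) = (c + 2)*(c + 4)*(c + 3)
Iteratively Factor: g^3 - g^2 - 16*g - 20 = (g + 2)*(g^2 - 3*g - 10) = (g + 2)^2*(g - 5)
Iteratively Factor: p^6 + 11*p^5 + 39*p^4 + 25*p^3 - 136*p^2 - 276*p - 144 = (p + 3)*(p^5 + 8*p^4 + 15*p^3 - 20*p^2 - 76*p - 48) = (p + 1)*(p + 3)*(p^4 + 7*p^3 + 8*p^2 - 28*p - 48) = (p + 1)*(p + 3)^2*(p^3 + 4*p^2 - 4*p - 16) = (p + 1)*(p + 3)^2*(p + 4)*(p^2 - 4) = (p + 1)*(p + 2)*(p + 3)^2*(p + 4)*(p - 2)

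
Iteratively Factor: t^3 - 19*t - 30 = (t + 3)*(t^2 - 3*t - 10) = (t + 2)*(t + 3)*(t - 5)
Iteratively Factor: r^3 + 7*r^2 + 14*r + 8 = (r + 2)*(r^2 + 5*r + 4) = (r + 2)*(r + 4)*(r + 1)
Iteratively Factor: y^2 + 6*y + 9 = (y + 3)*(y + 3)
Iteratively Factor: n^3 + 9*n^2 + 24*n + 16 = (n + 4)*(n^2 + 5*n + 4) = (n + 1)*(n + 4)*(n + 4)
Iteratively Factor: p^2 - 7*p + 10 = (p - 5)*(p - 2)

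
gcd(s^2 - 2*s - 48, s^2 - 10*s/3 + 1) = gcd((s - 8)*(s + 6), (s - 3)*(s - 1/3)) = 1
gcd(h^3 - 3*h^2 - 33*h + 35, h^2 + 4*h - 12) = 1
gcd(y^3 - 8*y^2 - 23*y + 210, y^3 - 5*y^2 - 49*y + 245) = y - 7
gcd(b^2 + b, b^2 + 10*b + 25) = 1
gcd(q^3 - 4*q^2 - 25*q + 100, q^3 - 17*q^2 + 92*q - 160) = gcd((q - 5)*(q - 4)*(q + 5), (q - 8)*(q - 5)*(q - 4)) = q^2 - 9*q + 20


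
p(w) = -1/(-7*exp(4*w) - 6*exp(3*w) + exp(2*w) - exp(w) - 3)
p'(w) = -(28*exp(4*w) + 18*exp(3*w) - 2*exp(2*w) + exp(w))/(-7*exp(4*w) - 6*exp(3*w) + exp(2*w) - exp(w) - 3)^2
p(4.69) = 0.00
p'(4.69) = -0.00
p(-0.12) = 0.09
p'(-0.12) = -0.22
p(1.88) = 0.00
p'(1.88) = -0.00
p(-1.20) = 0.29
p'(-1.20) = -0.07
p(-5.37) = 0.33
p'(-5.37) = -0.00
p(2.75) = 0.00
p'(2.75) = -0.00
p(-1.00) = 0.27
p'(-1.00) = -0.11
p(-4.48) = 0.33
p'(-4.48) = -0.00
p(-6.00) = 0.33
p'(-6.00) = 0.00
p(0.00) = 0.06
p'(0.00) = -0.18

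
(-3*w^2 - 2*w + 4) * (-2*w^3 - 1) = 6*w^5 + 4*w^4 - 8*w^3 + 3*w^2 + 2*w - 4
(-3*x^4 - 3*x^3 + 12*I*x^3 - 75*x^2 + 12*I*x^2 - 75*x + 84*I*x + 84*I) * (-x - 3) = 3*x^5 + 12*x^4 - 12*I*x^4 + 84*x^3 - 48*I*x^3 + 300*x^2 - 120*I*x^2 + 225*x - 336*I*x - 252*I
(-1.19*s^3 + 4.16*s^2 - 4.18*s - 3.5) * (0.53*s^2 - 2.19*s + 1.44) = -0.6307*s^5 + 4.8109*s^4 - 13.0394*s^3 + 13.2896*s^2 + 1.6458*s - 5.04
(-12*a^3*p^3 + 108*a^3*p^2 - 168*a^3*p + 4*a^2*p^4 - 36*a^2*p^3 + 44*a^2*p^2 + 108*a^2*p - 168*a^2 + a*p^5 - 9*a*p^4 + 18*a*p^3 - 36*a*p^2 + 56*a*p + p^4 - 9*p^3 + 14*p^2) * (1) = -12*a^3*p^3 + 108*a^3*p^2 - 168*a^3*p + 4*a^2*p^4 - 36*a^2*p^3 + 44*a^2*p^2 + 108*a^2*p - 168*a^2 + a*p^5 - 9*a*p^4 + 18*a*p^3 - 36*a*p^2 + 56*a*p + p^4 - 9*p^3 + 14*p^2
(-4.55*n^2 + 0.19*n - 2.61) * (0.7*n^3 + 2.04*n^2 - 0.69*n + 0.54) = -3.185*n^5 - 9.149*n^4 + 1.7001*n^3 - 7.9125*n^2 + 1.9035*n - 1.4094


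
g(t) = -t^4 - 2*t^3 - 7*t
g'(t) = -4*t^3 - 6*t^2 - 7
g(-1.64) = 13.07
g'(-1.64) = -5.49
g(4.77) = -768.15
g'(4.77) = -577.64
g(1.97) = -44.14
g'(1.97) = -60.87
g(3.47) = -252.84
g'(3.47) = -246.37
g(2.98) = -152.65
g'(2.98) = -166.14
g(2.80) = -124.97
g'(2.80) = -141.85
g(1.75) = -32.35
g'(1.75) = -46.81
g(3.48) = -255.31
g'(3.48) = -248.24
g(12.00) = -24276.00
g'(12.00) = -7783.00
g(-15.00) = -43770.00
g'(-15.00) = 12143.00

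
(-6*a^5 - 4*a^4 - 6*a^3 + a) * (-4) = 24*a^5 + 16*a^4 + 24*a^3 - 4*a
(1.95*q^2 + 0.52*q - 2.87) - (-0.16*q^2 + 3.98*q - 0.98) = 2.11*q^2 - 3.46*q - 1.89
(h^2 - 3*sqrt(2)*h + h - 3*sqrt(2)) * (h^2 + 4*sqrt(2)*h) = h^4 + h^3 + sqrt(2)*h^3 - 24*h^2 + sqrt(2)*h^2 - 24*h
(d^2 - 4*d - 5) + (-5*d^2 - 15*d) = -4*d^2 - 19*d - 5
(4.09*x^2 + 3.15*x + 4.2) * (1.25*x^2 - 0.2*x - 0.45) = 5.1125*x^4 + 3.1195*x^3 + 2.7795*x^2 - 2.2575*x - 1.89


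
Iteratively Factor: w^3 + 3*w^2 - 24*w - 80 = (w - 5)*(w^2 + 8*w + 16) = (w - 5)*(w + 4)*(w + 4)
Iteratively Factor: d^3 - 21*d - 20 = (d + 4)*(d^2 - 4*d - 5) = (d - 5)*(d + 4)*(d + 1)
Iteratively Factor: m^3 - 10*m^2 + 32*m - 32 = (m - 4)*(m^2 - 6*m + 8) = (m - 4)^2*(m - 2)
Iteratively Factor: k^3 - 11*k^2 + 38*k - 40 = (k - 5)*(k^2 - 6*k + 8) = (k - 5)*(k - 2)*(k - 4)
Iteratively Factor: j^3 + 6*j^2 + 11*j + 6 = (j + 1)*(j^2 + 5*j + 6) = (j + 1)*(j + 3)*(j + 2)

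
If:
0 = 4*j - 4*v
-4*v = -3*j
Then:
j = 0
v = 0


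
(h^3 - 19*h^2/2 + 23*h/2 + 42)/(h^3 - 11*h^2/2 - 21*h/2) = (h - 4)/h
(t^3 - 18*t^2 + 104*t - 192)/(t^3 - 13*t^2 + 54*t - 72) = (t - 8)/(t - 3)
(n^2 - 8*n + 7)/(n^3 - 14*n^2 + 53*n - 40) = (n - 7)/(n^2 - 13*n + 40)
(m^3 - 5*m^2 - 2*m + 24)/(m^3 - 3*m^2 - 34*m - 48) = (m^2 - 7*m + 12)/(m^2 - 5*m - 24)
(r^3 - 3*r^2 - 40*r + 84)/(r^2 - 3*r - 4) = (-r^3 + 3*r^2 + 40*r - 84)/(-r^2 + 3*r + 4)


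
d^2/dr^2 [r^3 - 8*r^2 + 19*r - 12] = 6*r - 16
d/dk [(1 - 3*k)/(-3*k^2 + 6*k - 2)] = 3*k*(2 - 3*k)/(9*k^4 - 36*k^3 + 48*k^2 - 24*k + 4)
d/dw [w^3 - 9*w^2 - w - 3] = 3*w^2 - 18*w - 1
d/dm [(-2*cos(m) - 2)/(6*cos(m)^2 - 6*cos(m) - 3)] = -2*(4*cos(m) + cos(2*m))*sin(m)/(3*(2*cos(m) - cos(2*m))^2)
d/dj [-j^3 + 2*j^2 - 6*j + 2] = -3*j^2 + 4*j - 6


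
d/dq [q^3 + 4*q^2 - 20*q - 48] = 3*q^2 + 8*q - 20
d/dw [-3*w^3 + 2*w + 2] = 2 - 9*w^2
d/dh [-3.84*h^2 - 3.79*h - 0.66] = -7.68*h - 3.79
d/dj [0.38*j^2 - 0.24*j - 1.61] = 0.76*j - 0.24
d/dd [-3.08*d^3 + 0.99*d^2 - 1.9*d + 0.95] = -9.24*d^2 + 1.98*d - 1.9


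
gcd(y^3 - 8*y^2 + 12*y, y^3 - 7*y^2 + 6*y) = y^2 - 6*y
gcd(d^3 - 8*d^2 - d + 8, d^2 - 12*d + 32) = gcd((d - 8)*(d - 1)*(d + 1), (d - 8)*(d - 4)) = d - 8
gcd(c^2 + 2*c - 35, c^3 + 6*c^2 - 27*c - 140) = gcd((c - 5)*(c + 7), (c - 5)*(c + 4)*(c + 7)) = c^2 + 2*c - 35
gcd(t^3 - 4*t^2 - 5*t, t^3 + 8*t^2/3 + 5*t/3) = t^2 + t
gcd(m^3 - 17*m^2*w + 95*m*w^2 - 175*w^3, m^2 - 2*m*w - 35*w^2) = -m + 7*w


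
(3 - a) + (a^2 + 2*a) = a^2 + a + 3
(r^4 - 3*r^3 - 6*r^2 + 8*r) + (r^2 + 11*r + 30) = r^4 - 3*r^3 - 5*r^2 + 19*r + 30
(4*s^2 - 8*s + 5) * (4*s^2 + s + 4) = 16*s^4 - 28*s^3 + 28*s^2 - 27*s + 20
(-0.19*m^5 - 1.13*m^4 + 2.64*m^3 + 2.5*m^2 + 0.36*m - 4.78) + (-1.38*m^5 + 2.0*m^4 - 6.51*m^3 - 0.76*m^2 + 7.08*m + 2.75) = -1.57*m^5 + 0.87*m^4 - 3.87*m^3 + 1.74*m^2 + 7.44*m - 2.03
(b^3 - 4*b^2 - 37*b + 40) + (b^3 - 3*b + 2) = 2*b^3 - 4*b^2 - 40*b + 42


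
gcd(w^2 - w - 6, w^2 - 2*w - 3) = w - 3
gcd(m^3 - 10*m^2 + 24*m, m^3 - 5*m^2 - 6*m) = m^2 - 6*m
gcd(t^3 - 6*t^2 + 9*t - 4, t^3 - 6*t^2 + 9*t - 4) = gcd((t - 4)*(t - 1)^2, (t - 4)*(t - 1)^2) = t^3 - 6*t^2 + 9*t - 4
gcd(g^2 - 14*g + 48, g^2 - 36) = g - 6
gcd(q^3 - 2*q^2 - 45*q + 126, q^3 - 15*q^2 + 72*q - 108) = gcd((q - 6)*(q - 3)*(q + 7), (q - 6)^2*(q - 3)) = q^2 - 9*q + 18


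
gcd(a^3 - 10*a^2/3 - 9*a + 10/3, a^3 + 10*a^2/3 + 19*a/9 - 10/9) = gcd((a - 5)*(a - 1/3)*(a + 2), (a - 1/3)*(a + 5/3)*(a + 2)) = a^2 + 5*a/3 - 2/3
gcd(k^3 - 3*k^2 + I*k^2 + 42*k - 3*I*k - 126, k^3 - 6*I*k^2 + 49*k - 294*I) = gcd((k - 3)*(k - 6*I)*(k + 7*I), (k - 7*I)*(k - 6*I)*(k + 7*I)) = k^2 + I*k + 42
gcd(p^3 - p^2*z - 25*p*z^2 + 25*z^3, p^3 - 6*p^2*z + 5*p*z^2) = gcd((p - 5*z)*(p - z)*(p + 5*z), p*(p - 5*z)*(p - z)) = p^2 - 6*p*z + 5*z^2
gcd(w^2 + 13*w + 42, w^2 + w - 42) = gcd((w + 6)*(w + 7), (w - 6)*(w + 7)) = w + 7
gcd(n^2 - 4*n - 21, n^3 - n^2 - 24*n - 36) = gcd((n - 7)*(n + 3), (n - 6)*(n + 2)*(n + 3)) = n + 3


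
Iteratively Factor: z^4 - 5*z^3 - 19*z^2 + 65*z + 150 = (z - 5)*(z^3 - 19*z - 30) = (z - 5)*(z + 2)*(z^2 - 2*z - 15) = (z - 5)*(z + 2)*(z + 3)*(z - 5)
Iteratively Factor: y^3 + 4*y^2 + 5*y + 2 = (y + 1)*(y^2 + 3*y + 2) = (y + 1)*(y + 2)*(y + 1)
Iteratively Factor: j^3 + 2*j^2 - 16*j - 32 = (j + 2)*(j^2 - 16) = (j - 4)*(j + 2)*(j + 4)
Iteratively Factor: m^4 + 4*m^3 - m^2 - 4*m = (m)*(m^3 + 4*m^2 - m - 4) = m*(m - 1)*(m^2 + 5*m + 4) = m*(m - 1)*(m + 4)*(m + 1)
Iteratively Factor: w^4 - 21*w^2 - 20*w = (w + 4)*(w^3 - 4*w^2 - 5*w) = w*(w + 4)*(w^2 - 4*w - 5) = w*(w - 5)*(w + 4)*(w + 1)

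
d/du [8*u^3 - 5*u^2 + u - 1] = 24*u^2 - 10*u + 1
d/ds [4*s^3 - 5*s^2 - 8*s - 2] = 12*s^2 - 10*s - 8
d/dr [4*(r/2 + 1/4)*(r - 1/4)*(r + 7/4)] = 6*r^2 + 8*r + 5/8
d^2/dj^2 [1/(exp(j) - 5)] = (exp(j) + 5)*exp(j)/(exp(j) - 5)^3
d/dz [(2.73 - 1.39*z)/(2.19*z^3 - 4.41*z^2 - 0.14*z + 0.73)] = (6.0882*z^3 - 24.066*z^2 + 24.0786*z - 0.6325)/(4.7961*z^6 - 19.3158*z^5 + 18.8349*z^4 + 4.4322*z^3 - 6.419*z^2 - 0.2044*z + 0.5329)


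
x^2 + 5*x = x*(x + 5)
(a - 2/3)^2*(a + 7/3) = a^3 + a^2 - 8*a/3 + 28/27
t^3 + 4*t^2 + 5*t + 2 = (t + 1)^2*(t + 2)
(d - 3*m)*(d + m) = d^2 - 2*d*m - 3*m^2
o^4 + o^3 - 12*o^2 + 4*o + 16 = (o - 2)^2*(o + 1)*(o + 4)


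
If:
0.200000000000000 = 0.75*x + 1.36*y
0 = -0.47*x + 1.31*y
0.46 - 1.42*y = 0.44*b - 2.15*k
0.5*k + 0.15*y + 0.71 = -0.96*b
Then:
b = -0.59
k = -0.30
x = 0.16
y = 0.06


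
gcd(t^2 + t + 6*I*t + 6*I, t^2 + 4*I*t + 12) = t + 6*I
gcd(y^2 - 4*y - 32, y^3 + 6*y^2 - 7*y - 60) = y + 4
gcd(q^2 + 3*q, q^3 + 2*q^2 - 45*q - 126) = q + 3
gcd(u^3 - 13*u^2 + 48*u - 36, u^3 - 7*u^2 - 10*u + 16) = u - 1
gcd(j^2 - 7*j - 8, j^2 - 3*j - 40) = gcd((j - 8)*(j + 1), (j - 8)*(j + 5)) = j - 8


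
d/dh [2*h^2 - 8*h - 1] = 4*h - 8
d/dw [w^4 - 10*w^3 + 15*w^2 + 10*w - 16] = 4*w^3 - 30*w^2 + 30*w + 10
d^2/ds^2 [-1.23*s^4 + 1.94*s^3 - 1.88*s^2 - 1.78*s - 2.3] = -14.76*s^2 + 11.64*s - 3.76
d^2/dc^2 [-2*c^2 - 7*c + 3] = -4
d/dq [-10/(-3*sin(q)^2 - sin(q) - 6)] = -10*(6*sin(q) + 1)*cos(q)/(3*sin(q)^2 + sin(q) + 6)^2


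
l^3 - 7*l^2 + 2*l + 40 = (l - 5)*(l - 4)*(l + 2)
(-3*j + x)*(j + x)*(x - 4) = -3*j^2*x + 12*j^2 - 2*j*x^2 + 8*j*x + x^3 - 4*x^2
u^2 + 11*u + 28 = (u + 4)*(u + 7)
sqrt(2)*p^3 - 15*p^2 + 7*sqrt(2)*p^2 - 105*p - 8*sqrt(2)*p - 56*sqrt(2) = (p + 7)*(p - 8*sqrt(2))*(sqrt(2)*p + 1)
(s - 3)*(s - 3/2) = s^2 - 9*s/2 + 9/2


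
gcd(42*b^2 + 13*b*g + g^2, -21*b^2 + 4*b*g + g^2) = 7*b + g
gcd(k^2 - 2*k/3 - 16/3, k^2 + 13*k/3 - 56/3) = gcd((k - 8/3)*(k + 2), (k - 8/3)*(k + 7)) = k - 8/3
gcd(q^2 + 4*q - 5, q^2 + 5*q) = q + 5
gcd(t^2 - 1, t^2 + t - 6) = 1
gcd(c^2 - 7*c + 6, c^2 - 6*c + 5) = c - 1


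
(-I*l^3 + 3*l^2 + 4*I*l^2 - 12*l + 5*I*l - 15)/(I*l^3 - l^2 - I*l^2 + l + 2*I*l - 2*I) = (-l^3 + l^2*(4 - 3*I) + l*(5 + 12*I) + 15*I)/(l^3 + l^2*(-1 + I) + l*(2 - I) - 2)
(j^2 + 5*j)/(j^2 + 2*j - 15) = j/(j - 3)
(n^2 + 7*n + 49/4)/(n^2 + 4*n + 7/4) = (2*n + 7)/(2*n + 1)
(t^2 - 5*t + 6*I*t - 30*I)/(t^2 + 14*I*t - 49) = (t^2 + t*(-5 + 6*I) - 30*I)/(t^2 + 14*I*t - 49)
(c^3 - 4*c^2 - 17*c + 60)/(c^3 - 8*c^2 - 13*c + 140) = (c - 3)/(c - 7)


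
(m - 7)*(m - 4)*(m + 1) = m^3 - 10*m^2 + 17*m + 28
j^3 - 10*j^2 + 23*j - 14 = (j - 7)*(j - 2)*(j - 1)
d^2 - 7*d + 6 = (d - 6)*(d - 1)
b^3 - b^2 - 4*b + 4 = (b - 2)*(b - 1)*(b + 2)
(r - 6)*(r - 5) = r^2 - 11*r + 30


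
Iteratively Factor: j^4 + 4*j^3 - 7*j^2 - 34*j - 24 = (j + 2)*(j^3 + 2*j^2 - 11*j - 12) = (j - 3)*(j + 2)*(j^2 + 5*j + 4) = (j - 3)*(j + 2)*(j + 4)*(j + 1)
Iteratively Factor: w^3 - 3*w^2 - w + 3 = (w + 1)*(w^2 - 4*w + 3) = (w - 1)*(w + 1)*(w - 3)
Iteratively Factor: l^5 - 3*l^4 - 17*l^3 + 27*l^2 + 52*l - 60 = (l - 1)*(l^4 - 2*l^3 - 19*l^2 + 8*l + 60) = (l - 2)*(l - 1)*(l^3 - 19*l - 30) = (l - 2)*(l - 1)*(l + 3)*(l^2 - 3*l - 10) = (l - 2)*(l - 1)*(l + 2)*(l + 3)*(l - 5)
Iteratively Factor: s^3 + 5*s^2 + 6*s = (s + 2)*(s^2 + 3*s) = s*(s + 2)*(s + 3)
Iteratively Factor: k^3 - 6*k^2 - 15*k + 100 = (k + 4)*(k^2 - 10*k + 25) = (k - 5)*(k + 4)*(k - 5)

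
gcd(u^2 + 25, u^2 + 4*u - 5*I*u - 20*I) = u - 5*I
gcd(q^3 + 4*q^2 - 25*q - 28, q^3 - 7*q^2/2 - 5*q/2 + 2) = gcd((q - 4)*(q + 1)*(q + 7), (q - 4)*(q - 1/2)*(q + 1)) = q^2 - 3*q - 4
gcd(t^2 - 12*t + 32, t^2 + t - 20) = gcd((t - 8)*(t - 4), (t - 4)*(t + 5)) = t - 4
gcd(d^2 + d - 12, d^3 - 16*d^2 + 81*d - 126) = d - 3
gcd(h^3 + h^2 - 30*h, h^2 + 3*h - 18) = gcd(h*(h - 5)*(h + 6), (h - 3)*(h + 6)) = h + 6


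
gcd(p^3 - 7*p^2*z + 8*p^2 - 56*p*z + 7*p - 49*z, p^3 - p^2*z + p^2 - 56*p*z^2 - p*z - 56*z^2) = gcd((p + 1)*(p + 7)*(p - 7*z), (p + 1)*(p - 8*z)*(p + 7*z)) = p + 1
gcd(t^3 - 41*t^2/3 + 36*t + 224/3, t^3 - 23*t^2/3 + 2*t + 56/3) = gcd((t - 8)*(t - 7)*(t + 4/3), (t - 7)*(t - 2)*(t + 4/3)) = t^2 - 17*t/3 - 28/3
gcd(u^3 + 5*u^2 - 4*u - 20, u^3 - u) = 1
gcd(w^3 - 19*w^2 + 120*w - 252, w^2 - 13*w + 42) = w^2 - 13*w + 42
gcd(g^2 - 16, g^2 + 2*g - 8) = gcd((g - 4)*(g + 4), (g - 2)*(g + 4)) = g + 4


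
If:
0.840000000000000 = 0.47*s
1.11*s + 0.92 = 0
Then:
No Solution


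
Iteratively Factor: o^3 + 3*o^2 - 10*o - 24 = (o + 4)*(o^2 - o - 6) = (o - 3)*(o + 4)*(o + 2)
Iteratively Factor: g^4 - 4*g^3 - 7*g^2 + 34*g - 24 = (g - 2)*(g^3 - 2*g^2 - 11*g + 12) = (g - 2)*(g + 3)*(g^2 - 5*g + 4) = (g - 4)*(g - 2)*(g + 3)*(g - 1)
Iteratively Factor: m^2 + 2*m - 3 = (m + 3)*(m - 1)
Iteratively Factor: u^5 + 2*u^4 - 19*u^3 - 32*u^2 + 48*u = (u - 4)*(u^4 + 6*u^3 + 5*u^2 - 12*u) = (u - 4)*(u - 1)*(u^3 + 7*u^2 + 12*u) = u*(u - 4)*(u - 1)*(u^2 + 7*u + 12) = u*(u - 4)*(u - 1)*(u + 3)*(u + 4)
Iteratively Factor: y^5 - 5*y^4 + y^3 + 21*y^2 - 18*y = (y)*(y^4 - 5*y^3 + y^2 + 21*y - 18) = y*(y - 3)*(y^3 - 2*y^2 - 5*y + 6) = y*(y - 3)*(y - 1)*(y^2 - y - 6) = y*(y - 3)^2*(y - 1)*(y + 2)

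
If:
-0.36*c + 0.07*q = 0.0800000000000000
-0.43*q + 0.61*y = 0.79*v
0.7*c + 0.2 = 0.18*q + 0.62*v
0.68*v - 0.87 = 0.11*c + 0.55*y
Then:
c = -0.63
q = -2.08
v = 0.22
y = -1.19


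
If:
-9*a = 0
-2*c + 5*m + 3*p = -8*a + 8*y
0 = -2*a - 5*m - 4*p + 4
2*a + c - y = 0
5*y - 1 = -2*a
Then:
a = 0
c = 1/5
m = -4/5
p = 2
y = 1/5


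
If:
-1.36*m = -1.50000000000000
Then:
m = 1.10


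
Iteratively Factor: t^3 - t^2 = (t)*(t^2 - t) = t^2*(t - 1)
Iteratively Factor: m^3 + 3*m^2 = (m)*(m^2 + 3*m) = m*(m + 3)*(m)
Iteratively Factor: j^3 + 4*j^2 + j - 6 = (j - 1)*(j^2 + 5*j + 6) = (j - 1)*(j + 2)*(j + 3)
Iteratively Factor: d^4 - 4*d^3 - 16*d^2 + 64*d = (d + 4)*(d^3 - 8*d^2 + 16*d) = d*(d + 4)*(d^2 - 8*d + 16) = d*(d - 4)*(d + 4)*(d - 4)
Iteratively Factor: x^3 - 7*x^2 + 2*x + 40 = (x - 5)*(x^2 - 2*x - 8) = (x - 5)*(x - 4)*(x + 2)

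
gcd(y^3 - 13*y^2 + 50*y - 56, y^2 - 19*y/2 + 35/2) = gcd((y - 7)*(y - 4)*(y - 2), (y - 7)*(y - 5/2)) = y - 7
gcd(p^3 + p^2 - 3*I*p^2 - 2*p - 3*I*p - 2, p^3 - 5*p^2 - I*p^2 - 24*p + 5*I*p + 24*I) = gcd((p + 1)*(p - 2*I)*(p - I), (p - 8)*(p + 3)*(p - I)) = p - I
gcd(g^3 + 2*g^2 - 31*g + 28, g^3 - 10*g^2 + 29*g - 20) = g^2 - 5*g + 4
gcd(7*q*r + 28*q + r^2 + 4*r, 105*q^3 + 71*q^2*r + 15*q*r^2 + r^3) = 7*q + r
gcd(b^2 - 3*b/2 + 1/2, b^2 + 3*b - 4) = b - 1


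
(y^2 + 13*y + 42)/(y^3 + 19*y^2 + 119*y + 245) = (y + 6)/(y^2 + 12*y + 35)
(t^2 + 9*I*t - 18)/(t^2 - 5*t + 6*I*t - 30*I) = (t + 3*I)/(t - 5)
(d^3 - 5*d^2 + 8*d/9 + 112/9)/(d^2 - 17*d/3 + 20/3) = (9*d^2 - 9*d - 28)/(3*(3*d - 5))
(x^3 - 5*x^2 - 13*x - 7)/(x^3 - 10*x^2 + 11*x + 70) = (x^2 + 2*x + 1)/(x^2 - 3*x - 10)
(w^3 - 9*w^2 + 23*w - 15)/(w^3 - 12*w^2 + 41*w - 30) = (w - 3)/(w - 6)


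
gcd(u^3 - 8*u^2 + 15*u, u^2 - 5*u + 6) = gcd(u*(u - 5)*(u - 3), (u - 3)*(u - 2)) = u - 3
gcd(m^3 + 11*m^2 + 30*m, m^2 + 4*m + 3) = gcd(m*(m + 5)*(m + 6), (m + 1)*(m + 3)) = 1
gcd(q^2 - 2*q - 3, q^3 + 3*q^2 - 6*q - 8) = q + 1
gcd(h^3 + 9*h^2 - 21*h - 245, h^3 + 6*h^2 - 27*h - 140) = h^2 + 2*h - 35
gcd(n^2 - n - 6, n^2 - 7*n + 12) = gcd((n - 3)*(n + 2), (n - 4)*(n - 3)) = n - 3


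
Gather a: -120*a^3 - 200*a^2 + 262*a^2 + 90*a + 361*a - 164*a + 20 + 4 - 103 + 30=-120*a^3 + 62*a^2 + 287*a - 49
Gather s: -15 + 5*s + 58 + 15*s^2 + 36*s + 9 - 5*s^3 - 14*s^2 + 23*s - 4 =-5*s^3 + s^2 + 64*s + 48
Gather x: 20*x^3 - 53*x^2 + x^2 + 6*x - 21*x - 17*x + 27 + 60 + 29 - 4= 20*x^3 - 52*x^2 - 32*x + 112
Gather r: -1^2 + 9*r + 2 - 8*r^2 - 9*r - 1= -8*r^2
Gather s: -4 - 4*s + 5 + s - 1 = -3*s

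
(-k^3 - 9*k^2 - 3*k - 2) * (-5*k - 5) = 5*k^4 + 50*k^3 + 60*k^2 + 25*k + 10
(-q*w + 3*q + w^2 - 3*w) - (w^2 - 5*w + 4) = -q*w + 3*q + 2*w - 4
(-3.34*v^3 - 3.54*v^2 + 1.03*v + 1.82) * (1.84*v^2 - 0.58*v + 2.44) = -6.1456*v^5 - 4.5764*v^4 - 4.2012*v^3 - 5.8862*v^2 + 1.4576*v + 4.4408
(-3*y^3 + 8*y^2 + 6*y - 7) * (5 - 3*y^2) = 9*y^5 - 24*y^4 - 33*y^3 + 61*y^2 + 30*y - 35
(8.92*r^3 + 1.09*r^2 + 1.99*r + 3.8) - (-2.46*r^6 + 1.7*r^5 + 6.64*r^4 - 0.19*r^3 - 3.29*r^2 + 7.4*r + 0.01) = 2.46*r^6 - 1.7*r^5 - 6.64*r^4 + 9.11*r^3 + 4.38*r^2 - 5.41*r + 3.79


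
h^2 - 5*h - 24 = (h - 8)*(h + 3)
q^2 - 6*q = q*(q - 6)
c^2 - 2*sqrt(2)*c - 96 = (c - 8*sqrt(2))*(c + 6*sqrt(2))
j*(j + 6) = j^2 + 6*j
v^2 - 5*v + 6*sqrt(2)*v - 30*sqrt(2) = (v - 5)*(v + 6*sqrt(2))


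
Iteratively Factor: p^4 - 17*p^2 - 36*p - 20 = (p + 1)*(p^3 - p^2 - 16*p - 20) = (p + 1)*(p + 2)*(p^2 - 3*p - 10) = (p + 1)*(p + 2)^2*(p - 5)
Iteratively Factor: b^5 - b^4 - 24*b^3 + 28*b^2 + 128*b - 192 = (b - 2)*(b^4 + b^3 - 22*b^2 - 16*b + 96) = (b - 2)*(b + 3)*(b^3 - 2*b^2 - 16*b + 32) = (b - 2)*(b + 3)*(b + 4)*(b^2 - 6*b + 8) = (b - 4)*(b - 2)*(b + 3)*(b + 4)*(b - 2)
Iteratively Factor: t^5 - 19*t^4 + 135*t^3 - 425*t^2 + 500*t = (t - 5)*(t^4 - 14*t^3 + 65*t^2 - 100*t) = (t - 5)*(t - 4)*(t^3 - 10*t^2 + 25*t) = (t - 5)^2*(t - 4)*(t^2 - 5*t) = t*(t - 5)^2*(t - 4)*(t - 5)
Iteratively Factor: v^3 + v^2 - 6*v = (v - 2)*(v^2 + 3*v) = (v - 2)*(v + 3)*(v)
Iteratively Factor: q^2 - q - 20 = (q - 5)*(q + 4)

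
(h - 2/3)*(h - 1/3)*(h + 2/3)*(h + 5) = h^4 + 14*h^3/3 - 19*h^2/9 - 56*h/27 + 20/27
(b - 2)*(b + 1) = b^2 - b - 2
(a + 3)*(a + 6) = a^2 + 9*a + 18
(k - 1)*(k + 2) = k^2 + k - 2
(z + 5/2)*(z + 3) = z^2 + 11*z/2 + 15/2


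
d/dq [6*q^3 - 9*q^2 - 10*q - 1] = 18*q^2 - 18*q - 10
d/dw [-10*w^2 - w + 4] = -20*w - 1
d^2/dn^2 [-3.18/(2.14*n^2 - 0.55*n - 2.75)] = (-29.126256*n^2 + 7.48572*n + 3.18*(4.28*n - 0.55)*(8.56*n - 1.1) + 37.4286)/(-2.14*n^2 + 0.55*n + 2.75)^3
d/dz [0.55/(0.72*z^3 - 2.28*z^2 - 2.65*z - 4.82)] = (-1.188*z^2 + 2.508*z + 1.4575)/(-0.72*z^3 + 2.28*z^2 + 2.65*z + 4.82)^2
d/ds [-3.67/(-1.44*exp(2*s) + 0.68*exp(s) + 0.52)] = (2.4956 - 10.5696*exp(s))*exp(s)/(-1.44*exp(2*s) + 0.68*exp(s) + 0.52)^2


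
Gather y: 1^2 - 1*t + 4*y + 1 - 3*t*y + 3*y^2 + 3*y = -t + 3*y^2 + y*(7 - 3*t) + 2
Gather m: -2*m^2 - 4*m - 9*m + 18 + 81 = -2*m^2 - 13*m + 99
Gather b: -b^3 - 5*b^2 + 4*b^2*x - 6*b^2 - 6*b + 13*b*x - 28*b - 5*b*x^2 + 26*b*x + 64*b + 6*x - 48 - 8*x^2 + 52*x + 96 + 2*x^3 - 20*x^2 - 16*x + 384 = -b^3 + b^2*(4*x - 11) + b*(-5*x^2 + 39*x + 30) + 2*x^3 - 28*x^2 + 42*x + 432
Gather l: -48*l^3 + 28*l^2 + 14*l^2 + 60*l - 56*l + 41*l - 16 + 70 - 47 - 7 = -48*l^3 + 42*l^2 + 45*l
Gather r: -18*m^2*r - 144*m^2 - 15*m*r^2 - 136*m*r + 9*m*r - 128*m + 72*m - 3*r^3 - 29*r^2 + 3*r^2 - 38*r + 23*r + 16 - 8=-144*m^2 - 56*m - 3*r^3 + r^2*(-15*m - 26) + r*(-18*m^2 - 127*m - 15) + 8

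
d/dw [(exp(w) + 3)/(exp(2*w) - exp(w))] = (-exp(2*w) - 6*exp(w) + 3)*exp(-w)/(exp(2*w) - 2*exp(w) + 1)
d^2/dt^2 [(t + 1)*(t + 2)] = 2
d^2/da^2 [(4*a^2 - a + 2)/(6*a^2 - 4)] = (-9*a^3 + 126*a^2 - 18*a + 28)/(27*a^6 - 54*a^4 + 36*a^2 - 8)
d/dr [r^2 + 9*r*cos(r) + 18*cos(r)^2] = -9*r*sin(r) + 2*r - 18*sin(2*r) + 9*cos(r)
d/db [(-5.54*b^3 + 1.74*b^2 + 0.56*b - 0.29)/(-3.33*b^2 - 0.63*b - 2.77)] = (18.4482*b^4 + 6.9804*b^3 + 46.806*b^2 - 11.571*b - 1.7339)/(11.0889*b^4 + 4.1958*b^3 + 18.8451*b^2 + 3.4902*b + 7.6729)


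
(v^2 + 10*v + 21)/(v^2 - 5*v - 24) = (v + 7)/(v - 8)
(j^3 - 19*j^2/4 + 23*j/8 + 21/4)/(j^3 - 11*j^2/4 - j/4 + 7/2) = (8*j^2 - 22*j - 21)/(2*(4*j^2 - 3*j - 7))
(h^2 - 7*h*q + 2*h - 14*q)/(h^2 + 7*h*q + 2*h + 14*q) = (h - 7*q)/(h + 7*q)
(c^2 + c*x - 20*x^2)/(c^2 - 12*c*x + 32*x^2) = (-c - 5*x)/(-c + 8*x)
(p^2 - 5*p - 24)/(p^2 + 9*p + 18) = (p - 8)/(p + 6)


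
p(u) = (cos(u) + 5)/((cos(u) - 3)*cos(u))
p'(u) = (cos(u) + 5)*sin(u)/((cos(u) - 3)*cos(u)^2) - sin(u)/((cos(u) - 3)*cos(u)) + (cos(u) + 5)*sin(u)/((cos(u) - 3)^2*cos(u)) = (sin(u) - 15*sin(u)/cos(u)^2 + 10*tan(u))/(cos(u) - 3)^2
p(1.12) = -4.87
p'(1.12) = -7.54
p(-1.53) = -41.77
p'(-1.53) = 1000.82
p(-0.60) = -3.25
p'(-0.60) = 1.06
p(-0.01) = -3.00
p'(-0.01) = 0.01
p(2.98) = 1.02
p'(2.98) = -0.25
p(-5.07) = -5.77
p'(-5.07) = -12.39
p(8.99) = 1.16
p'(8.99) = -0.78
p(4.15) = 2.37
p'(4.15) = 4.78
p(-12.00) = -3.21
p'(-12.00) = -0.95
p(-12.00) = -3.21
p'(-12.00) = -0.95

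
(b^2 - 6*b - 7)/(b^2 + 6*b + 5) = (b - 7)/(b + 5)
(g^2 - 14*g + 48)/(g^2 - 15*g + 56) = (g - 6)/(g - 7)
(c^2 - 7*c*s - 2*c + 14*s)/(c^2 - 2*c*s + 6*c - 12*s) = (c^2 - 7*c*s - 2*c + 14*s)/(c^2 - 2*c*s + 6*c - 12*s)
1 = 1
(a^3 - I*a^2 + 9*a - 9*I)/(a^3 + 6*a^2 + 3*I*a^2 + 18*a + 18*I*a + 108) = (a^2 + 2*I*a + 3)/(a^2 + 6*a*(1 + I) + 36*I)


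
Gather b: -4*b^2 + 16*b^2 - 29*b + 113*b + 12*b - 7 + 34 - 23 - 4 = 12*b^2 + 96*b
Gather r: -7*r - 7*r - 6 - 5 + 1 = -14*r - 10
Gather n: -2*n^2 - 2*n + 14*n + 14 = -2*n^2 + 12*n + 14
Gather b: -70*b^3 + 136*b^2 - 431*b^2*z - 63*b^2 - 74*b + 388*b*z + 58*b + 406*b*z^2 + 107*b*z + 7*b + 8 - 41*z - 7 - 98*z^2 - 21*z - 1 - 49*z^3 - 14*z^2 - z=-70*b^3 + b^2*(73 - 431*z) + b*(406*z^2 + 495*z - 9) - 49*z^3 - 112*z^2 - 63*z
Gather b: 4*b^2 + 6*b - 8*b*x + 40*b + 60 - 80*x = 4*b^2 + b*(46 - 8*x) - 80*x + 60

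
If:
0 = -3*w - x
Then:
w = -x/3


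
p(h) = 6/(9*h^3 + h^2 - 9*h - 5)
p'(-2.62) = -0.06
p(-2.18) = -0.08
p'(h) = 6*(-27*h^2 - 2*h + 9)/(9*h^3 + h^2 - 9*h - 5)^2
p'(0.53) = 0.03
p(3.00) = 0.03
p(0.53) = -0.74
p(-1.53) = -0.28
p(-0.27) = -2.24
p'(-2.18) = -0.13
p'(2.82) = -0.04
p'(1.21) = -85.78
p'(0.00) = 2.16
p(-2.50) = -0.05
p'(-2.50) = -0.07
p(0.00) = -1.20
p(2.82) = 0.03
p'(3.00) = -0.03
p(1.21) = 3.95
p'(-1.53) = -0.69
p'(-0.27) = 6.35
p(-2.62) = -0.04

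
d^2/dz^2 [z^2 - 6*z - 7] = 2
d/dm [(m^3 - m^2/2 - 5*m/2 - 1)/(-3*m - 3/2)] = 1/3 - 2*m/3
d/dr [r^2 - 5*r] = 2*r - 5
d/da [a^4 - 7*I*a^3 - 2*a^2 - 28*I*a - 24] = 4*a^3 - 21*I*a^2 - 4*a - 28*I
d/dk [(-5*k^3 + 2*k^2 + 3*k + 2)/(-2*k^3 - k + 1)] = (4*k^4 + 22*k^3 - 5*k^2 + 4*k + 5)/(4*k^6 + 4*k^4 - 4*k^3 + k^2 - 2*k + 1)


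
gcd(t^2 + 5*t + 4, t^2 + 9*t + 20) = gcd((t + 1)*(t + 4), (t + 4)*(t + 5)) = t + 4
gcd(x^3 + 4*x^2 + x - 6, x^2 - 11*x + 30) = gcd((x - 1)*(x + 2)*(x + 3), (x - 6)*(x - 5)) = 1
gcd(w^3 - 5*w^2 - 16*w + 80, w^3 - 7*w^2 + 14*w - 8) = w - 4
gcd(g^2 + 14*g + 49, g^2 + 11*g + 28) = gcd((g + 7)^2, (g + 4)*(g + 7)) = g + 7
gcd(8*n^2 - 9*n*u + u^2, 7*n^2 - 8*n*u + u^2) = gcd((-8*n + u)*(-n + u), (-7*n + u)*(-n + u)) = -n + u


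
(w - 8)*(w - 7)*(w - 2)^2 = w^4 - 19*w^3 + 120*w^2 - 284*w + 224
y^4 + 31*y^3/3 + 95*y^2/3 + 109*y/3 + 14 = (y + 1)^2*(y + 7/3)*(y + 6)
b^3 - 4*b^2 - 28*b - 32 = (b - 8)*(b + 2)^2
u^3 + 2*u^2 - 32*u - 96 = (u - 6)*(u + 4)^2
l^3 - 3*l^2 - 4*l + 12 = (l - 3)*(l - 2)*(l + 2)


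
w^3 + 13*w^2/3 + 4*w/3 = w*(w + 1/3)*(w + 4)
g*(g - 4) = g^2 - 4*g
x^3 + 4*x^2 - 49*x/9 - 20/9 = (x - 4/3)*(x + 1/3)*(x + 5)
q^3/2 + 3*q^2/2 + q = q*(q/2 + 1/2)*(q + 2)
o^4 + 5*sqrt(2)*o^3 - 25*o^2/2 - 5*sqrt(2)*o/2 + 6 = (o - sqrt(2))*(o - sqrt(2)/2)*(o + sqrt(2)/2)*(o + 6*sqrt(2))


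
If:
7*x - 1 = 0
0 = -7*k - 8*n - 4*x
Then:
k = -8*n/7 - 4/49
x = 1/7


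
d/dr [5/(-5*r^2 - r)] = 5*(10*r + 1)/(r^2*(5*r + 1)^2)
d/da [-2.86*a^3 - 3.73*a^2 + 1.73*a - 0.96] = -8.58*a^2 - 7.46*a + 1.73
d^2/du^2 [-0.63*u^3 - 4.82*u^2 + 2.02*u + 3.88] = -3.78*u - 9.64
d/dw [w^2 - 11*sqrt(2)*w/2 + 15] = 2*w - 11*sqrt(2)/2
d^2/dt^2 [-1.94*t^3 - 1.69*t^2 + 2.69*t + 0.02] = -11.64*t - 3.38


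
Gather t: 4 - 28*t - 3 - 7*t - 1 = -35*t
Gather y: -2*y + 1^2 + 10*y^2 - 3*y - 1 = 10*y^2 - 5*y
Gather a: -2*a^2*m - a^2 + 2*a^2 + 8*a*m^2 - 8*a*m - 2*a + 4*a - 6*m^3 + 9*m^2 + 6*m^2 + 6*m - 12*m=a^2*(1 - 2*m) + a*(8*m^2 - 8*m + 2) - 6*m^3 + 15*m^2 - 6*m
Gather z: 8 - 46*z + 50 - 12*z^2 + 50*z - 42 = -12*z^2 + 4*z + 16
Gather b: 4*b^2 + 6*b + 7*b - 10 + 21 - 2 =4*b^2 + 13*b + 9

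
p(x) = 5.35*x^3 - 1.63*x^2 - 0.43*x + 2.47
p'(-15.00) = 3659.72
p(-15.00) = -18414.08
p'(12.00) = 2271.65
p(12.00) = 9007.39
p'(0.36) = 0.48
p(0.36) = 2.35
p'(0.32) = 0.17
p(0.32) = 2.34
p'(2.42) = 85.68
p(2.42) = 67.71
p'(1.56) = 33.54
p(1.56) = 18.14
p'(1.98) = 56.04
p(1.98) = 36.76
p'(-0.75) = 11.04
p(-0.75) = -0.38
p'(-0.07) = -0.12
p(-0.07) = 2.49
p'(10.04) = 1584.71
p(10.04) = 5248.30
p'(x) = 16.05*x^2 - 3.26*x - 0.43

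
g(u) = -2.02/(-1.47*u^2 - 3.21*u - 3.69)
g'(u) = -2.02*(2.94*u + 3.21)/(-1.47*u^2 - 3.21*u - 3.69)^2 = (-5.9388*u - 6.4842)/(1.47*u^2 + 3.21*u + 3.69)^2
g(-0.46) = 0.80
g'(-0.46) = -0.59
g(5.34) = 0.03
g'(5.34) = -0.01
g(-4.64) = 0.10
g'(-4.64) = 0.05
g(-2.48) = 0.42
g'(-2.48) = 0.36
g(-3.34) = 0.22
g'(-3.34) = 0.15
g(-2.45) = 0.43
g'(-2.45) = 0.37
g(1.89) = 0.13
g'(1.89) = -0.08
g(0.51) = 0.35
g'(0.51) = -0.29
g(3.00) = 0.08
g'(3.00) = -0.03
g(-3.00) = 0.28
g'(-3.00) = 0.21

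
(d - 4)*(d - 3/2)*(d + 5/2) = d^3 - 3*d^2 - 31*d/4 + 15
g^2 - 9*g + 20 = (g - 5)*(g - 4)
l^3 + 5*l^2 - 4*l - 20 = (l - 2)*(l + 2)*(l + 5)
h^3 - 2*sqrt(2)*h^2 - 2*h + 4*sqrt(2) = (h - 2*sqrt(2))*(h - sqrt(2))*(h + sqrt(2))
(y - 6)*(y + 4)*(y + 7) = y^3 + 5*y^2 - 38*y - 168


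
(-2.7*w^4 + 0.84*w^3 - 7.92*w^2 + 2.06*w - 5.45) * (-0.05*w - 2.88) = 0.135*w^5 + 7.734*w^4 - 2.0232*w^3 + 22.7066*w^2 - 5.6603*w + 15.696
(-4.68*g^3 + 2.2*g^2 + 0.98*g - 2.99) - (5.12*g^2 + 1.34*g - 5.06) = -4.68*g^3 - 2.92*g^2 - 0.36*g + 2.07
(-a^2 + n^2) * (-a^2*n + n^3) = a^4*n - 2*a^2*n^3 + n^5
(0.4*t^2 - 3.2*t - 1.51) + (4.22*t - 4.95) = 0.4*t^2 + 1.02*t - 6.46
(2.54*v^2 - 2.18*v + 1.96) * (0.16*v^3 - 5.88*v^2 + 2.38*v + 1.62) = 0.4064*v^5 - 15.284*v^4 + 19.1772*v^3 - 12.5984*v^2 + 1.1332*v + 3.1752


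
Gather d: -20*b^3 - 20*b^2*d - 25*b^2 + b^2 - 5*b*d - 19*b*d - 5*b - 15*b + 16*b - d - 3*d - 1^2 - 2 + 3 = -20*b^3 - 24*b^2 - 4*b + d*(-20*b^2 - 24*b - 4)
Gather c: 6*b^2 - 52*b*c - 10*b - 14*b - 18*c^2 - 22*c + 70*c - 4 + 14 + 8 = 6*b^2 - 24*b - 18*c^2 + c*(48 - 52*b) + 18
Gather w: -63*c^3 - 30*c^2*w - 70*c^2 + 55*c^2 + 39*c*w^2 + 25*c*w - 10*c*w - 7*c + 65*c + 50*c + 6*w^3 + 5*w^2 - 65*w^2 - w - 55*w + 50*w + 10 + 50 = -63*c^3 - 15*c^2 + 108*c + 6*w^3 + w^2*(39*c - 60) + w*(-30*c^2 + 15*c - 6) + 60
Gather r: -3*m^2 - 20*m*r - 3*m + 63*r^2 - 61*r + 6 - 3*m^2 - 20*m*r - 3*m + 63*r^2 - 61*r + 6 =-6*m^2 - 6*m + 126*r^2 + r*(-40*m - 122) + 12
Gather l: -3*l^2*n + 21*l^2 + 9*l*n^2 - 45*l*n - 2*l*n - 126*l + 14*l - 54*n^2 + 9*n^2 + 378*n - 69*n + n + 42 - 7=l^2*(21 - 3*n) + l*(9*n^2 - 47*n - 112) - 45*n^2 + 310*n + 35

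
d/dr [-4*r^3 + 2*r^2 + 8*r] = -12*r^2 + 4*r + 8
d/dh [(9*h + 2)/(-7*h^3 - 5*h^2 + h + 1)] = (-63*h^3 - 45*h^2 + 9*h + (9*h + 2)*(21*h^2 + 10*h - 1) + 9)/(7*h^3 + 5*h^2 - h - 1)^2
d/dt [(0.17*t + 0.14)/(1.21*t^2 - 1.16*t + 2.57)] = (-0.2057*t^2 - 0.3388*t + 0.5993)/(1.4641*t^4 - 2.8072*t^3 + 7.565*t^2 - 5.9624*t + 6.6049)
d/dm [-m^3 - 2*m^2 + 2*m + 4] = -3*m^2 - 4*m + 2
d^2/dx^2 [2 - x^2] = -2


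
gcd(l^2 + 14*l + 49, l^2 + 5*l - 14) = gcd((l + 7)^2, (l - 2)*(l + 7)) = l + 7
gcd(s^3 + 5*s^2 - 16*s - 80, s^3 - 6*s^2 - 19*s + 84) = s + 4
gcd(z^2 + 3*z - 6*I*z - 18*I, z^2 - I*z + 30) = z - 6*I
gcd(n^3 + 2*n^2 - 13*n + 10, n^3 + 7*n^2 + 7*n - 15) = n^2 + 4*n - 5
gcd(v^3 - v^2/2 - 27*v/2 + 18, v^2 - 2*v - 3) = v - 3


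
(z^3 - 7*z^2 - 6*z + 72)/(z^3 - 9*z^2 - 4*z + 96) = (z - 6)/(z - 8)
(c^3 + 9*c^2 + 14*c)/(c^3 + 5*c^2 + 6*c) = (c + 7)/(c + 3)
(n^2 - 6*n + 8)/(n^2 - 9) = (n^2 - 6*n + 8)/(n^2 - 9)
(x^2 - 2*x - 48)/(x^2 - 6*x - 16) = (x + 6)/(x + 2)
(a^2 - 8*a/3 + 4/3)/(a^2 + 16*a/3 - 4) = (a - 2)/(a + 6)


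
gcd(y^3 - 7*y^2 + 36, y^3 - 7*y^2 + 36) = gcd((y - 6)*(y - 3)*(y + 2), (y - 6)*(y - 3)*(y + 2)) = y^3 - 7*y^2 + 36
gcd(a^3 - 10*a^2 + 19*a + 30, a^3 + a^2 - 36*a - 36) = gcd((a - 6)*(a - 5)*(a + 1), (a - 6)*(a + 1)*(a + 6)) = a^2 - 5*a - 6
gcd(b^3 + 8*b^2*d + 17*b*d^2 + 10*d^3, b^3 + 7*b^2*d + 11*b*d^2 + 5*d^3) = b^2 + 6*b*d + 5*d^2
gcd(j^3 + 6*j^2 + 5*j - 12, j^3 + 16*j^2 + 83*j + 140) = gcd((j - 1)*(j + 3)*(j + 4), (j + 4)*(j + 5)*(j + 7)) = j + 4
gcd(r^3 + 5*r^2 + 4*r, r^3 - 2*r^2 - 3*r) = r^2 + r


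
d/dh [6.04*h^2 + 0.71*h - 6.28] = 12.08*h + 0.71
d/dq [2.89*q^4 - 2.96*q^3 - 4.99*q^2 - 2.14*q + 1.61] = 11.56*q^3 - 8.88*q^2 - 9.98*q - 2.14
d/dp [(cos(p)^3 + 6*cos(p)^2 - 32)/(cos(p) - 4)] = 2*(-cos(p)^3 + 3*cos(p)^2 + 24*cos(p) - 16)*sin(p)/(cos(p) - 4)^2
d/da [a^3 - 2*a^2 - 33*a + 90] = 3*a^2 - 4*a - 33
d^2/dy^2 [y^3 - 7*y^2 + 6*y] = 6*y - 14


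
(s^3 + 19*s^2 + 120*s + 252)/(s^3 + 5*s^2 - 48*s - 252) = (s + 7)/(s - 7)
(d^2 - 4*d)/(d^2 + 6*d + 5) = d*(d - 4)/(d^2 + 6*d + 5)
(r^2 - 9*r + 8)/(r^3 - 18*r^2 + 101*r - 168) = (r - 1)/(r^2 - 10*r + 21)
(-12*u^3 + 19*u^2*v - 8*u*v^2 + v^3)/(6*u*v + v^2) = (-12*u^3 + 19*u^2*v - 8*u*v^2 + v^3)/(v*(6*u + v))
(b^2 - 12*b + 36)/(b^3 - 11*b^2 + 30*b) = (b - 6)/(b*(b - 5))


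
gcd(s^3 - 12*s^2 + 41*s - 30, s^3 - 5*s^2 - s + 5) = s^2 - 6*s + 5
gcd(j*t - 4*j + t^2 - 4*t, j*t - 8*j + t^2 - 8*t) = j + t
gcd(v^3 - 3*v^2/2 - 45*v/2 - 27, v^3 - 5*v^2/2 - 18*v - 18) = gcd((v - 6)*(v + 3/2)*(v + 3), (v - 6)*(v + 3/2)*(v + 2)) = v^2 - 9*v/2 - 9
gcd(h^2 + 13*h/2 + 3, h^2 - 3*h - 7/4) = h + 1/2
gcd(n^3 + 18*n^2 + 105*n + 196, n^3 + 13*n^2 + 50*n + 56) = n^2 + 11*n + 28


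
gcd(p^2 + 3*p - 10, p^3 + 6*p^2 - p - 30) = p^2 + 3*p - 10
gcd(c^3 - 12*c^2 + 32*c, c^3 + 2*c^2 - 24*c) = c^2 - 4*c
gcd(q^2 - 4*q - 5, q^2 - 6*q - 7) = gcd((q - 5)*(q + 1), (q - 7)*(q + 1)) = q + 1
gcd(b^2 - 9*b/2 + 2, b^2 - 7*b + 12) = b - 4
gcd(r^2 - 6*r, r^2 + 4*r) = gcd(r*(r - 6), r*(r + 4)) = r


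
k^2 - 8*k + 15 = (k - 5)*(k - 3)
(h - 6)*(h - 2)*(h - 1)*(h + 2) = h^4 - 7*h^3 + 2*h^2 + 28*h - 24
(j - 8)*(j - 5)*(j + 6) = j^3 - 7*j^2 - 38*j + 240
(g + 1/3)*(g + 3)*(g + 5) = g^3 + 25*g^2/3 + 53*g/3 + 5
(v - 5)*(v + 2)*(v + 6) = v^3 + 3*v^2 - 28*v - 60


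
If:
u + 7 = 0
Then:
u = -7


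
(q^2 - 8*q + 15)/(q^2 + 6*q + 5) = (q^2 - 8*q + 15)/(q^2 + 6*q + 5)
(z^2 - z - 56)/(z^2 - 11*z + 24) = (z + 7)/(z - 3)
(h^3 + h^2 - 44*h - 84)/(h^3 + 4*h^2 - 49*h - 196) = (h^2 + 8*h + 12)/(h^2 + 11*h + 28)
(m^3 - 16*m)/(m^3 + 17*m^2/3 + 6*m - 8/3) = 3*m*(m - 4)/(3*m^2 + 5*m - 2)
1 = 1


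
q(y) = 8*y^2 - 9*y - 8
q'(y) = 16*y - 9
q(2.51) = 19.81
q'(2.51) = 31.16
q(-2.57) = 67.97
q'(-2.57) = -50.12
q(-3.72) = 136.19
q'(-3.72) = -68.52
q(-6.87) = 431.41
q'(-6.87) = -118.92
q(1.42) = -4.65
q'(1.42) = 13.72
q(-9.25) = 759.75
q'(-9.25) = -157.00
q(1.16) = -7.68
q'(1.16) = 9.56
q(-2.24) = 52.30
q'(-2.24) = -44.84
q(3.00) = 37.00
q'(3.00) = 39.00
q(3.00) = 37.00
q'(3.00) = 39.00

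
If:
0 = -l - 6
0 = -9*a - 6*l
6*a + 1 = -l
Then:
No Solution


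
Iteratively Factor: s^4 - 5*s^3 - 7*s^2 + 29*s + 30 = (s - 3)*(s^3 - 2*s^2 - 13*s - 10) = (s - 3)*(s + 2)*(s^2 - 4*s - 5) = (s - 3)*(s + 1)*(s + 2)*(s - 5)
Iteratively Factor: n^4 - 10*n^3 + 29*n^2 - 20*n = (n - 1)*(n^3 - 9*n^2 + 20*n) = (n - 5)*(n - 1)*(n^2 - 4*n) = n*(n - 5)*(n - 1)*(n - 4)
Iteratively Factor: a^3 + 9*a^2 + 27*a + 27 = (a + 3)*(a^2 + 6*a + 9) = (a + 3)^2*(a + 3)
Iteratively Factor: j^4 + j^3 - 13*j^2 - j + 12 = (j + 4)*(j^3 - 3*j^2 - j + 3) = (j - 1)*(j + 4)*(j^2 - 2*j - 3) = (j - 1)*(j + 1)*(j + 4)*(j - 3)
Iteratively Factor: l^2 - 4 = (l - 2)*(l + 2)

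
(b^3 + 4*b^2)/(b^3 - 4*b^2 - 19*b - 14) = b^2*(b + 4)/(b^3 - 4*b^2 - 19*b - 14)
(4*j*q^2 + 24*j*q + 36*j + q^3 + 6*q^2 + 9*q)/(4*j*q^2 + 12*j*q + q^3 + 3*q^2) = (q + 3)/q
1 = 1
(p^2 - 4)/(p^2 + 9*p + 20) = (p^2 - 4)/(p^2 + 9*p + 20)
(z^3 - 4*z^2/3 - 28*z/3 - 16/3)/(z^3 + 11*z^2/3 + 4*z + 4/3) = (z - 4)/(z + 1)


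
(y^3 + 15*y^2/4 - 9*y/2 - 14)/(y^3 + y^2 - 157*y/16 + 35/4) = 4*(4*y^2 - y - 14)/(16*y^2 - 48*y + 35)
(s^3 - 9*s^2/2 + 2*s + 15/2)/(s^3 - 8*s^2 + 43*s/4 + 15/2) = 2*(s^2 - 2*s - 3)/(2*s^2 - 11*s - 6)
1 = 1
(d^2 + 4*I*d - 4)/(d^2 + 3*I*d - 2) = (d + 2*I)/(d + I)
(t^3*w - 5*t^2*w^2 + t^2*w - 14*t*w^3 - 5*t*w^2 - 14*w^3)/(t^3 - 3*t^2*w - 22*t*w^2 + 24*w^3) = w*(t^3 - 5*t^2*w + t^2 - 14*t*w^2 - 5*t*w - 14*w^2)/(t^3 - 3*t^2*w - 22*t*w^2 + 24*w^3)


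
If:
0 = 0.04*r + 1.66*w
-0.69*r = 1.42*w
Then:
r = 0.00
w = 0.00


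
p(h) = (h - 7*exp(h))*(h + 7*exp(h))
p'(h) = (1 - 7*exp(h))*(h + 7*exp(h)) + (h - 7*exp(h))*(7*exp(h) + 1)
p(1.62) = -1248.53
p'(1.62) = -2499.06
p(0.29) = -87.43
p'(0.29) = -174.45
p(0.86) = -272.90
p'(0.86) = -545.56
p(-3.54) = 12.49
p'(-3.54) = -7.16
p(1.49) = -962.48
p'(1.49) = -1926.43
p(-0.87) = -7.84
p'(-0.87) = -18.94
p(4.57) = -456696.61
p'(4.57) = -913425.84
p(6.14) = -10551902.42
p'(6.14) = -21103867.95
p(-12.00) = 144.00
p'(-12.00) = -24.00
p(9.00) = -3217338406.73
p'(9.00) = -6434676957.46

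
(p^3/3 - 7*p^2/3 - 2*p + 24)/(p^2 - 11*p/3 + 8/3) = (p^3 - 7*p^2 - 6*p + 72)/(3*p^2 - 11*p + 8)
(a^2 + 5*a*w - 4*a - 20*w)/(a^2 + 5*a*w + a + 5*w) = (a - 4)/(a + 1)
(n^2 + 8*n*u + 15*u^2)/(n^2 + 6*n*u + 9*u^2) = (n + 5*u)/(n + 3*u)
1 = 1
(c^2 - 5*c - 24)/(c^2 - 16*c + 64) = (c + 3)/(c - 8)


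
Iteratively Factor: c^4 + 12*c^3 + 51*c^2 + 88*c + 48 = (c + 3)*(c^3 + 9*c^2 + 24*c + 16) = (c + 1)*(c + 3)*(c^2 + 8*c + 16) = (c + 1)*(c + 3)*(c + 4)*(c + 4)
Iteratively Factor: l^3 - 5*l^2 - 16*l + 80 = (l - 5)*(l^2 - 16) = (l - 5)*(l - 4)*(l + 4)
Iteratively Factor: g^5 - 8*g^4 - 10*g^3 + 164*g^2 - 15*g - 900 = (g - 4)*(g^4 - 4*g^3 - 26*g^2 + 60*g + 225) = (g - 5)*(g - 4)*(g^3 + g^2 - 21*g - 45) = (g - 5)^2*(g - 4)*(g^2 + 6*g + 9) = (g - 5)^2*(g - 4)*(g + 3)*(g + 3)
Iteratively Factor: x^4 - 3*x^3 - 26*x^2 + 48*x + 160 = (x + 4)*(x^3 - 7*x^2 + 2*x + 40) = (x - 5)*(x + 4)*(x^2 - 2*x - 8) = (x - 5)*(x - 4)*(x + 4)*(x + 2)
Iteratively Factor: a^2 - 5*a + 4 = (a - 4)*(a - 1)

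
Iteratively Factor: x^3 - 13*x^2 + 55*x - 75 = (x - 3)*(x^2 - 10*x + 25) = (x - 5)*(x - 3)*(x - 5)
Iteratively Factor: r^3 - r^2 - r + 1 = (r - 1)*(r^2 - 1) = (r - 1)^2*(r + 1)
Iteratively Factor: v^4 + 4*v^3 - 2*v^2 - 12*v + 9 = (v + 3)*(v^3 + v^2 - 5*v + 3) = (v - 1)*(v + 3)*(v^2 + 2*v - 3) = (v - 1)*(v + 3)^2*(v - 1)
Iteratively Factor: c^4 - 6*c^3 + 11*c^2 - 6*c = (c - 2)*(c^3 - 4*c^2 + 3*c) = (c - 2)*(c - 1)*(c^2 - 3*c) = (c - 3)*(c - 2)*(c - 1)*(c)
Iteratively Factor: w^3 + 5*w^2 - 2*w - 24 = (w + 4)*(w^2 + w - 6) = (w + 3)*(w + 4)*(w - 2)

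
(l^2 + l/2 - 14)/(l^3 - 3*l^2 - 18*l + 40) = (l - 7/2)/(l^2 - 7*l + 10)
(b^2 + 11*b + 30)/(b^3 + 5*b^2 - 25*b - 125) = (b + 6)/(b^2 - 25)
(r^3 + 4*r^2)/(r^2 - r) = r*(r + 4)/(r - 1)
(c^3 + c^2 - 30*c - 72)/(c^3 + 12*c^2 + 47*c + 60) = (c - 6)/(c + 5)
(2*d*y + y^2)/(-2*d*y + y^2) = (2*d + y)/(-2*d + y)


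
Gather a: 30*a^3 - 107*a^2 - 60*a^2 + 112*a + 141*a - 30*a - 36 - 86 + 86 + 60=30*a^3 - 167*a^2 + 223*a + 24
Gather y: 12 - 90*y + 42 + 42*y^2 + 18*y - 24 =42*y^2 - 72*y + 30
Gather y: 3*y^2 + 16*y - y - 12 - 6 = 3*y^2 + 15*y - 18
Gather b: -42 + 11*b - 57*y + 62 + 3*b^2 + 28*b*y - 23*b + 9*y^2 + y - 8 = 3*b^2 + b*(28*y - 12) + 9*y^2 - 56*y + 12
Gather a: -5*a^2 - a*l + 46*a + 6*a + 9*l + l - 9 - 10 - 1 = -5*a^2 + a*(52 - l) + 10*l - 20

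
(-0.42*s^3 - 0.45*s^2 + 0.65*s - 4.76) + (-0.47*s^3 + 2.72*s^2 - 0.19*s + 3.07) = -0.89*s^3 + 2.27*s^2 + 0.46*s - 1.69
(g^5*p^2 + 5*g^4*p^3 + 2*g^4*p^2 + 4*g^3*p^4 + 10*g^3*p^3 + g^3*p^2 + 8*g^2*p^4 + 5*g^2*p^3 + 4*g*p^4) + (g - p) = g^5*p^2 + 5*g^4*p^3 + 2*g^4*p^2 + 4*g^3*p^4 + 10*g^3*p^3 + g^3*p^2 + 8*g^2*p^4 + 5*g^2*p^3 + 4*g*p^4 + g - p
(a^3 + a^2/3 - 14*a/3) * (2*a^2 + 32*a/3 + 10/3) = 2*a^5 + 34*a^4/3 - 22*a^3/9 - 146*a^2/3 - 140*a/9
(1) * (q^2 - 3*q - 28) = q^2 - 3*q - 28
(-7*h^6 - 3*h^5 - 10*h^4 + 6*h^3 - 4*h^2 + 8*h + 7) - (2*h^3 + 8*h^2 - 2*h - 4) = -7*h^6 - 3*h^5 - 10*h^4 + 4*h^3 - 12*h^2 + 10*h + 11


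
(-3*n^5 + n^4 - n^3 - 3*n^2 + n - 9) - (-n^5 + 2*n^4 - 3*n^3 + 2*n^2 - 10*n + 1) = -2*n^5 - n^4 + 2*n^3 - 5*n^2 + 11*n - 10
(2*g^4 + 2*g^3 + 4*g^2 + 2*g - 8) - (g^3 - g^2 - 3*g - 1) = 2*g^4 + g^3 + 5*g^2 + 5*g - 7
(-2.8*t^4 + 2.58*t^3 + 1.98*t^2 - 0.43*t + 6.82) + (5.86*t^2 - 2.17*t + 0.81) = -2.8*t^4 + 2.58*t^3 + 7.84*t^2 - 2.6*t + 7.63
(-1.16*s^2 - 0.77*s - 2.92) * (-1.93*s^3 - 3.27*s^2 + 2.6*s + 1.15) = 2.2388*s^5 + 5.2793*s^4 + 5.1375*s^3 + 6.2124*s^2 - 8.4775*s - 3.358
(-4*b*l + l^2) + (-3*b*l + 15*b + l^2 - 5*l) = -7*b*l + 15*b + 2*l^2 - 5*l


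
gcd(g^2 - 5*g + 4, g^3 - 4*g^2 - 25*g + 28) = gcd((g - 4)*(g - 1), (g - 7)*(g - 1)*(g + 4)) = g - 1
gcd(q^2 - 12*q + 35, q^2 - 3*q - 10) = q - 5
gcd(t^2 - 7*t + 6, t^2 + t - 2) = t - 1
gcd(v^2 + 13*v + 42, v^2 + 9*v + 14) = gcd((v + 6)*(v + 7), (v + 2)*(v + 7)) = v + 7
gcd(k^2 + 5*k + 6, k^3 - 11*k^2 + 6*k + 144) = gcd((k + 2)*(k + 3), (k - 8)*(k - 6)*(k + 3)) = k + 3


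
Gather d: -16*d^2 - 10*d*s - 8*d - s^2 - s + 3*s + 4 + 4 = -16*d^2 + d*(-10*s - 8) - s^2 + 2*s + 8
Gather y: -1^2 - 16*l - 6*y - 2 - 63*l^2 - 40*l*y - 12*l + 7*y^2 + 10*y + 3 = -63*l^2 - 28*l + 7*y^2 + y*(4 - 40*l)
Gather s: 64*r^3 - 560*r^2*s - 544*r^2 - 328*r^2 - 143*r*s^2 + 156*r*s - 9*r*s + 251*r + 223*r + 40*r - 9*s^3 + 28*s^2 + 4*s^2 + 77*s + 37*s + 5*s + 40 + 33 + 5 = 64*r^3 - 872*r^2 + 514*r - 9*s^3 + s^2*(32 - 143*r) + s*(-560*r^2 + 147*r + 119) + 78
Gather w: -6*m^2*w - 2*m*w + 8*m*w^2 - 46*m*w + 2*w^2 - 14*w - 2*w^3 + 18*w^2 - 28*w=-2*w^3 + w^2*(8*m + 20) + w*(-6*m^2 - 48*m - 42)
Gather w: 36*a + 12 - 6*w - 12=36*a - 6*w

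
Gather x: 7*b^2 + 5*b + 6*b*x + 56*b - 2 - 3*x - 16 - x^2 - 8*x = 7*b^2 + 61*b - x^2 + x*(6*b - 11) - 18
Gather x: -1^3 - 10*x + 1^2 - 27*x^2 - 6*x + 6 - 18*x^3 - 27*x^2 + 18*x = -18*x^3 - 54*x^2 + 2*x + 6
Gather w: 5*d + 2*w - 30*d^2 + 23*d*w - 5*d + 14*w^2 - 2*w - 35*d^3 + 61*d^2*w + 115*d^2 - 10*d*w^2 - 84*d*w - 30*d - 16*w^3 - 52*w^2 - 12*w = -35*d^3 + 85*d^2 - 30*d - 16*w^3 + w^2*(-10*d - 38) + w*(61*d^2 - 61*d - 12)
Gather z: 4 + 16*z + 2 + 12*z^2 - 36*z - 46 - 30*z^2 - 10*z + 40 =-18*z^2 - 30*z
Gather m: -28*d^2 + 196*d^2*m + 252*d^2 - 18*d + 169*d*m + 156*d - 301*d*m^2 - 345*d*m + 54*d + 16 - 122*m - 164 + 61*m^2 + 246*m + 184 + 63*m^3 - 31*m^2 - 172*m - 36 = 224*d^2 + 192*d + 63*m^3 + m^2*(30 - 301*d) + m*(196*d^2 - 176*d - 48)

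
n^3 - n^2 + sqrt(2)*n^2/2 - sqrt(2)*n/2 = n*(n - 1)*(n + sqrt(2)/2)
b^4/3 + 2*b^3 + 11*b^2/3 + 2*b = b*(b/3 + 1)*(b + 1)*(b + 2)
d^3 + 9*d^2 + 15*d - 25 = (d - 1)*(d + 5)^2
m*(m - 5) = m^2 - 5*m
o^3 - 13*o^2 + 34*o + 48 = (o - 8)*(o - 6)*(o + 1)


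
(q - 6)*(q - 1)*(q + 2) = q^3 - 5*q^2 - 8*q + 12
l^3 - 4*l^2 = l^2*(l - 4)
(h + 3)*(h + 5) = h^2 + 8*h + 15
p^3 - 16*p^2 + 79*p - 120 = (p - 8)*(p - 5)*(p - 3)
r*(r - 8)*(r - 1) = r^3 - 9*r^2 + 8*r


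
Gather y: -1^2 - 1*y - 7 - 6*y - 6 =-7*y - 14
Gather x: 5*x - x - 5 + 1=4*x - 4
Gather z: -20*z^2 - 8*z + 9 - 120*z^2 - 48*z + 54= -140*z^2 - 56*z + 63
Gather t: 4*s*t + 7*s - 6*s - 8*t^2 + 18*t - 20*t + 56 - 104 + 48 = s - 8*t^2 + t*(4*s - 2)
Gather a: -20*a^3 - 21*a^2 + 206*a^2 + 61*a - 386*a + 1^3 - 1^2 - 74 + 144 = -20*a^3 + 185*a^2 - 325*a + 70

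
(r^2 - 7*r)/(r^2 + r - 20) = r*(r - 7)/(r^2 + r - 20)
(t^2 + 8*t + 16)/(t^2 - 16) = (t + 4)/(t - 4)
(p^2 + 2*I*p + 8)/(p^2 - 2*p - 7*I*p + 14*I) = (p^2 + 2*I*p + 8)/(p^2 - 2*p - 7*I*p + 14*I)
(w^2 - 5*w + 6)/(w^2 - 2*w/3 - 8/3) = 3*(w - 3)/(3*w + 4)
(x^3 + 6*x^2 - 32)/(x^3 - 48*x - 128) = (x - 2)/(x - 8)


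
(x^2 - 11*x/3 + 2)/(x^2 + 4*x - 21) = (x - 2/3)/(x + 7)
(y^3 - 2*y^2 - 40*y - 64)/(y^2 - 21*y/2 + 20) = 2*(y^2 + 6*y + 8)/(2*y - 5)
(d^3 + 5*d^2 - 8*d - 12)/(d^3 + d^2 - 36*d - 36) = (d - 2)/(d - 6)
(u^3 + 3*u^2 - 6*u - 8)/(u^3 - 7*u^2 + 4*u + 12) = (u + 4)/(u - 6)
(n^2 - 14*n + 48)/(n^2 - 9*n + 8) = (n - 6)/(n - 1)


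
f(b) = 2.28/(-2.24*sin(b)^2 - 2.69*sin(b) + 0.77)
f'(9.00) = -18.23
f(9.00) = -3.17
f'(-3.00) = -3.80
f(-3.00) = 2.06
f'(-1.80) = 0.54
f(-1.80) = 1.80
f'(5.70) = 0.17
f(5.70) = 1.45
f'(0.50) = 9.04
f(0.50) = -2.20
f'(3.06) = -24.18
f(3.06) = 4.25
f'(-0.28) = 1.77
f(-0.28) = 1.70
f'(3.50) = -1.15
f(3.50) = 1.59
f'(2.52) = -4.06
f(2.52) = -1.47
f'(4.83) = -0.31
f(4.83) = 1.85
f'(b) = 2.28*(4.48*sin(b)*cos(b) + 2.69*cos(b))/(-2.24*sin(b)^2 - 2.69*sin(b) + 0.77)^2 = (10.2144*sin(b) + 6.1332)*cos(b)/(2.24*sin(b)^2 + 2.69*sin(b) - 0.77)^2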